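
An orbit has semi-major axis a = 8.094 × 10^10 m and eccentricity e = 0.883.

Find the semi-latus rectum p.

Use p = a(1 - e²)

p = a (1 − e²).
p = 8.094e+10 · (1 − (0.883)²) = 8.094e+10 · 0.220311 ≈ 1.783e+10 m = 1.783 × 10^10 m.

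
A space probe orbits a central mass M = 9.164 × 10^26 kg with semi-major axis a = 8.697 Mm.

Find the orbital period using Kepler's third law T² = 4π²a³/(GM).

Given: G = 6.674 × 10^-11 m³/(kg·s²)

Convert to SI: a = 8.697 Mm = 8.697e+06 m.
GM = G · M = 6.674e-11 · 9.164e+26 = 6.11605e+16 m³/s².
Kepler's third law: T = 2π √(a³ / GM).
Substituting a = 8.697e+06 m and GM = 6.11605e+16 m³/s²:
T = 2π √((8.697e+06)³ / 6.11605e+16) s
T ≈ 651.6 s = 10.86 minutes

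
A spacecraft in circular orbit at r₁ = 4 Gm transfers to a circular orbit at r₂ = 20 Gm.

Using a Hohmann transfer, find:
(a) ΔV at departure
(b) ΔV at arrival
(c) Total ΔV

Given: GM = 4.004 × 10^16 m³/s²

Convert to SI: r₁ = 4 Gm = 4e+09 m; r₂ = 20 Gm = 2e+10 m.
Transfer semi-major axis: a_t = (r₁ + r₂)/2 = (4e+09 + 2e+10)/2 = 1.2e+10 m.
Circular speeds: v₁ = √(GM/r₁) = 3163.86 m/s, v₂ = √(GM/r₂) = 1414.92 m/s.
Transfer speeds (vis-viva v² = GM(2/r − 1/a_t)): v₁ᵗ = 4084.52 m/s, v₂ᵗ = 816.905 m/s.
(a) ΔV₁ = |v₁ᵗ − v₁| ≈ 920.7 m/s = 920.7 m/s.
(b) ΔV₂ = |v₂ − v₂ᵗ| ≈ 598 m/s = 598 m/s.
(c) ΔV_total = ΔV₁ + ΔV₂ ≈ 1519 m/s = 1.519 km/s.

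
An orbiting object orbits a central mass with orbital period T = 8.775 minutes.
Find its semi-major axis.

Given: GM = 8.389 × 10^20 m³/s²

Convert to SI: T = 8.775 minutes = 526.5 s.
Invert Kepler's third law: a = (GM · T² / (4π²))^(1/3).
Substituting T = 526.5 s and GM = 8.389e+20 m³/s²:
a = (8.389e+20 · (526.5)² / (4π²))^(1/3) m
a ≈ 1.806e+08 m = 1.806 × 10^8 m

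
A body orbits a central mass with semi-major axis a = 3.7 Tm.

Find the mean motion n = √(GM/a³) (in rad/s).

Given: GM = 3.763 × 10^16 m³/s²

Convert to SI: a = 3.7 Tm = 3.7e+12 m.
n = √(GM / a³).
n = √(3.763e+16 / (3.7e+12)³) rad/s ≈ 2.726e-11 rad/s.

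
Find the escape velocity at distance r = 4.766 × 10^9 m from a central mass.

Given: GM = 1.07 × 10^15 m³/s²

Escape velocity comes from setting total energy to zero: ½v² − GM/r = 0 ⇒ v_esc = √(2GM / r).
v_esc = √(2 · 1.07e+15 / 4.766e+09) m/s ≈ 670.1 m/s = 670.1 m/s.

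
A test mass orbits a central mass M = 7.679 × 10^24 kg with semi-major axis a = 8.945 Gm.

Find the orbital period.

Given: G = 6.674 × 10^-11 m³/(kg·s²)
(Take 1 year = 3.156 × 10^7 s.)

Convert to SI: a = 8.945 Gm = 8.945e+09 m.
GM = G · M = 6.674e-11 · 7.679e+24 = 5.12496e+14 m³/s².
Kepler's third law: T = 2π √(a³ / GM).
Substituting a = 8.945e+09 m and GM = 5.12496e+14 m³/s²:
T = 2π √((8.945e+09)³ / 5.12496e+14) s
T ≈ 2.348e+08 s = 7.44 years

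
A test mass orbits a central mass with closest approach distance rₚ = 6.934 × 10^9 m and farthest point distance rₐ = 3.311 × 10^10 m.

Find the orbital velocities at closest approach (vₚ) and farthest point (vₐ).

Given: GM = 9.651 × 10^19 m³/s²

Use the vis-viva equation v² = GM(2/r − 1/a) with a = (rₚ + rₐ)/2 = (6.934e+09 + 3.311e+10)/2 = 2.0022e+10 m.
vₚ = √(GM · (2/rₚ − 1/a)) = √(9.651e+19 · (2/6.934e+09 − 1/2.0022e+10)) m/s ≈ 1.517e+05 m/s = 151.7 km/s.
vₐ = √(GM · (2/rₐ − 1/a)) = √(9.651e+19 · (2/3.311e+10 − 1/2.0022e+10)) m/s ≈ 3.177e+04 m/s = 31.77 km/s.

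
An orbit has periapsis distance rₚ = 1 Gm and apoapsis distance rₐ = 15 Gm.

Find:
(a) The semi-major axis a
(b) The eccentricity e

Convert to SI: rₚ = 1 Gm = 1e+09 m; rₐ = 15 Gm = 1.5e+10 m.
(a) a = (rₚ + rₐ) / 2 = (1e+09 + 1.5e+10) / 2 ≈ 8e+09 m = 8 Gm.
(b) e = (rₐ − rₚ) / (rₐ + rₚ) = (1.5e+10 − 1e+09) / (1.5e+10 + 1e+09) ≈ 0.875.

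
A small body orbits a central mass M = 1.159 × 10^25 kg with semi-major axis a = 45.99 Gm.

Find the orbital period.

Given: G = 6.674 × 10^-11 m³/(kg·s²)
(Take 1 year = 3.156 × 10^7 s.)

Convert to SI: a = 45.99 Gm = 4.599e+10 m.
GM = G · M = 6.674e-11 · 1.159e+25 = 7.73517e+14 m³/s².
Kepler's third law: T = 2π √(a³ / GM).
Substituting a = 4.599e+10 m and GM = 7.73517e+14 m³/s²:
T = 2π √((4.599e+10)³ / 7.73517e+14) s
T ≈ 2.228e+09 s = 70.6 years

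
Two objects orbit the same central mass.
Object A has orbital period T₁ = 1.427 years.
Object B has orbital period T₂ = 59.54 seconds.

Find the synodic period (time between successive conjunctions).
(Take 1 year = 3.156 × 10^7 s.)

Convert to SI: T₁ = 1.427 years = 4.50361e+07 s.
T_syn = |T₁ · T₂ / (T₁ − T₂)|.
T_syn = |4.50361e+07 · 59.54 / (4.50361e+07 − 59.54)| s ≈ 59.54 s = 59.54 seconds.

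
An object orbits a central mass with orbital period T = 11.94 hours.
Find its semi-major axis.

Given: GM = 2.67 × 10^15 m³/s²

Convert to SI: T = 11.94 hours = 42984 s.
Invert Kepler's third law: a = (GM · T² / (4π²))^(1/3).
Substituting T = 42984 s and GM = 2.67e+15 m³/s²:
a = (2.67e+15 · (42984)² / (4π²))^(1/3) m
a ≈ 4.999e+07 m = 49.99 Mm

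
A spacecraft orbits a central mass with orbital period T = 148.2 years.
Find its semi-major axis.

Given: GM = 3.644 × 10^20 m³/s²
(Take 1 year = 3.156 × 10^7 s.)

Convert to SI: T = 148.2 years = 4.67719e+09 s.
Invert Kepler's third law: a = (GM · T² / (4π²))^(1/3).
Substituting T = 4.67719e+09 s and GM = 3.644e+20 m³/s²:
a = (3.644e+20 · (4.67719e+09)² / (4π²))^(1/3) m
a ≈ 5.867e+12 m = 5.867 Tm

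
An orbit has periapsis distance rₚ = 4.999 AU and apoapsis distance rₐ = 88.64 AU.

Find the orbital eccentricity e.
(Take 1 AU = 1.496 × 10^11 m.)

Convert to SI: rₚ = 4.999 AU = 7.4785e+11 m; rₐ = 88.64 AU = 1.32605e+13 m.
e = (rₐ − rₚ) / (rₐ + rₚ).
e = (1.32605e+13 − 7.4785e+11) / (1.32605e+13 + 7.4785e+11) = 1.25127e+13 / 1.40084e+13 ≈ 0.8932.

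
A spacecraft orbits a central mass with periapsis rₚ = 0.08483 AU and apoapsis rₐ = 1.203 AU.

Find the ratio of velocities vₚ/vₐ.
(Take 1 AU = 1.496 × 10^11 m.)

Convert to SI: rₚ = 0.08483 AU = 1.26906e+10 m; rₐ = 1.203 AU = 1.79969e+11 m.
Conservation of angular momentum gives rₚvₚ = rₐvₐ, so vₚ/vₐ = rₐ/rₚ.
vₚ/vₐ = 1.79969e+11 / 1.26906e+10 ≈ 14.18.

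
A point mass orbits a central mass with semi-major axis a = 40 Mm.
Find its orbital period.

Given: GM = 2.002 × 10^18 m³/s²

Convert to SI: a = 40 Mm = 4e+07 m.
Kepler's third law: T = 2π √(a³ / GM).
Substituting a = 4e+07 m and GM = 2.002e+18 m³/s²:
T = 2π √((4e+07)³ / 2.002e+18) s
T ≈ 1123 s = 18.72 minutes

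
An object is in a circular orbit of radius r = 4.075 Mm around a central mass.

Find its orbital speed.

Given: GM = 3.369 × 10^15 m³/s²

Convert to SI: r = 4.075 Mm = 4.075e+06 m.
For a circular orbit, gravity supplies the centripetal force, so v = √(GM / r).
v = √(3.369e+15 / 4.075e+06) m/s ≈ 2.875e+04 m/s = 28.75 km/s.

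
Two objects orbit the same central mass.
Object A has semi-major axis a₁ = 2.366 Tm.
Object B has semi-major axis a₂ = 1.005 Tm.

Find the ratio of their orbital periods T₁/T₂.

Convert to SI: a₁ = 2.366 Tm = 2.366e+12 m; a₂ = 1.005 Tm = 1.005e+12 m.
From Kepler's third law, (T₁/T₂)² = (a₁/a₂)³, so T₁/T₂ = (a₁/a₂)^(3/2).
a₁/a₂ = 2.366e+12 / 1.005e+12 = 2.35423.
T₁/T₂ = (2.35423)^(3/2) ≈ 3.612.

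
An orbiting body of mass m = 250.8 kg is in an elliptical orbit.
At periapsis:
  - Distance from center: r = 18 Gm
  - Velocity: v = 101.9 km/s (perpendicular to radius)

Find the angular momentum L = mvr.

Convert to SI: r = 18 Gm = 1.8e+10 m; v = 101.9 km/s = 101900 m/s.
Since v is perpendicular to r, L = m · v · r.
L = 250.8 · 101900 · 1.8e+10 kg·m²/s ≈ 4.6e+17 kg·m²/s.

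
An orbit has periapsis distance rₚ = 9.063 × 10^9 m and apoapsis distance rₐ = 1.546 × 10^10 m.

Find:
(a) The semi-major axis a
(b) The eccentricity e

(a) a = (rₚ + rₐ) / 2 = (9.063e+09 + 1.546e+10) / 2 ≈ 1.226e+10 m = 1.226 × 10^10 m.
(b) e = (rₐ − rₚ) / (rₐ + rₚ) = (1.546e+10 − 9.063e+09) / (1.546e+10 + 9.063e+09) ≈ 0.2609.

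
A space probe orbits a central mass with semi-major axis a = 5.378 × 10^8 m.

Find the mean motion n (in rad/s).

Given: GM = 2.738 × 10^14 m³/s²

n = √(GM / a³).
n = √(2.738e+14 / (5.378e+08)³) rad/s ≈ 1.327e-06 rad/s.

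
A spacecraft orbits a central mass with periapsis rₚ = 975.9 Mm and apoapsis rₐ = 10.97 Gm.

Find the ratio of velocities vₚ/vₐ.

Convert to SI: rₚ = 975.9 Mm = 9.759e+08 m; rₐ = 10.97 Gm = 1.097e+10 m.
Conservation of angular momentum gives rₚvₚ = rₐvₐ, so vₚ/vₐ = rₐ/rₚ.
vₚ/vₐ = 1.097e+10 / 9.759e+08 ≈ 11.24.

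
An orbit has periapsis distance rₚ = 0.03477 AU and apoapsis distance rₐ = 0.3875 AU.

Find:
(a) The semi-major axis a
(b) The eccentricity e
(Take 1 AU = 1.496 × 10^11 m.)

Convert to SI: rₚ = 0.03477 AU = 5.20159e+09 m; rₐ = 0.3875 AU = 5.797e+10 m.
(a) a = (rₚ + rₐ) / 2 = (5.20159e+09 + 5.797e+10) / 2 ≈ 3.159e+10 m = 0.2111 AU.
(b) e = (rₐ − rₚ) / (rₐ + rₚ) = (5.797e+10 − 5.20159e+09) / (5.797e+10 + 5.20159e+09) ≈ 0.8353.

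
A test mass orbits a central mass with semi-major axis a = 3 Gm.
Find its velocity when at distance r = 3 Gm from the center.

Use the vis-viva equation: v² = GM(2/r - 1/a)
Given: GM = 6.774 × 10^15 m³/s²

Convert to SI: a = 3 Gm = 3e+09 m; r = 3 Gm = 3e+09 m.
Vis-viva: v = √(GM · (2/r − 1/a)).
2/r − 1/a = 2/3e+09 − 1/3e+09 = 3.33333e-10 m⁻¹.
v = √(6.774e+15 · 3.33333e-10) m/s ≈ 1503 m/s = 1.503 km/s.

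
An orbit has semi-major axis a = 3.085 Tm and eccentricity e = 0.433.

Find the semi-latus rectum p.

Convert to SI: a = 3.085 Tm = 3.085e+12 m.
p = a (1 − e²).
p = 3.085e+12 · (1 − (0.433)²) = 3.085e+12 · 0.812511 ≈ 2.507e+12 m = 2.507 Tm.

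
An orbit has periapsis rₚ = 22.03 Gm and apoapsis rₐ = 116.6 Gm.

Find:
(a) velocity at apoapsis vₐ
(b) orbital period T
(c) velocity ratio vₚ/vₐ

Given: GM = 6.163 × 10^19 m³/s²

Convert to SI: rₚ = 22.03 Gm = 2.203e+10 m; rₐ = 116.6 Gm = 1.166e+11 m.
(a) With a = (rₚ + rₐ)/2 = 6.9315e+10 m, vₐ = √(GM (2/rₐ − 1/a)) = √(6.163e+19 · (2/1.166e+11 − 1/6.9315e+10)) m/s ≈ 1.296e+04 m/s
(b) With a = (rₚ + rₐ)/2 = 6.9315e+10 m, T = 2π √(a³/GM) = 2π √((6.9315e+10)³/6.163e+19) s ≈ 1.461e+07 s
(c) Conservation of angular momentum (rₚvₚ = rₐvₐ) gives vₚ/vₐ = rₐ/rₚ = 1.166e+11/2.203e+10 ≈ 5.293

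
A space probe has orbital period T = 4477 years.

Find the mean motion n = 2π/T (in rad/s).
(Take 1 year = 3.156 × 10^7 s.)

Convert to SI: T = 4477 years = 1.41294e+11 s.
n = 2π / T.
n = 2π / 1.41294e+11 s ≈ 4.447e-11 rad/s.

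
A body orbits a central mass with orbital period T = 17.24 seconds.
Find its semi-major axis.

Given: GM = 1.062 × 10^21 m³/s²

Invert Kepler's third law: a = (GM · T² / (4π²))^(1/3).
Substituting T = 17.24 s and GM = 1.062e+21 m³/s²:
a = (1.062e+21 · (17.24)² / (4π²))^(1/3) m
a ≈ 2e+07 m = 20 Mm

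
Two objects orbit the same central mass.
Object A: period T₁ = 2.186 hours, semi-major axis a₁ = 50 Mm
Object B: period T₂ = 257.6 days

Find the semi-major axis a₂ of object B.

Convert to SI: T₁ = 2.186 hours = 7869.6 s; a₁ = 50 Mm = 5e+07 m; T₂ = 257.6 days = 2.22566e+07 s.
Kepler's third law: (T₁/T₂)² = (a₁/a₂)³ ⇒ a₂ = a₁ · (T₂/T₁)^(2/3).
T₂/T₁ = 2.22566e+07 / 7869.6 = 2828.18.
a₂ = 5e+07 · (2828.18)^(2/3) m ≈ 9.999e+09 m = 9.999 Gm.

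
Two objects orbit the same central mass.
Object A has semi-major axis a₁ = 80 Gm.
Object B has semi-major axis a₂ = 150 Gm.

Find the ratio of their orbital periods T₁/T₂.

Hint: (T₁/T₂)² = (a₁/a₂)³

Convert to SI: a₁ = 80 Gm = 8e+10 m; a₂ = 150 Gm = 1.5e+11 m.
From Kepler's third law, (T₁/T₂)² = (a₁/a₂)³, so T₁/T₂ = (a₁/a₂)^(3/2).
a₁/a₂ = 8e+10 / 1.5e+11 = 0.533333.
T₁/T₂ = (0.533333)^(3/2) ≈ 0.3895.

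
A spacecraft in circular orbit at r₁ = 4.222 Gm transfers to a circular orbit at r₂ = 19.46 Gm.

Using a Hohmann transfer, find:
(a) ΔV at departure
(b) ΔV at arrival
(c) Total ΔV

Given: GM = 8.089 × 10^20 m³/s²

Convert to SI: r₁ = 4.222 Gm = 4.222e+09 m; r₂ = 19.46 Gm = 1.946e+10 m.
Transfer semi-major axis: a_t = (r₁ + r₂)/2 = (4.222e+09 + 1.946e+10)/2 = 1.1841e+10 m.
Circular speeds: v₁ = √(GM/r₁) = 437712 m/s, v₂ = √(GM/r₂) = 203881 m/s.
Transfer speeds (vis-viva v² = GM(2/r − 1/a_t)): v₁ᵗ = 561133 m/s, v₂ᵗ = 121742 m/s.
(a) ΔV₁ = |v₁ᵗ − v₁| ≈ 1.234e+05 m/s = 123.4 km/s.
(b) ΔV₂ = |v₂ − v₂ᵗ| ≈ 8.214e+04 m/s = 82.14 km/s.
(c) ΔV_total = ΔV₁ + ΔV₂ ≈ 2.056e+05 m/s = 205.6 km/s.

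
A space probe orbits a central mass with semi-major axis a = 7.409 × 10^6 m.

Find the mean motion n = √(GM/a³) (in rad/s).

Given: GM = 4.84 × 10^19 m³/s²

n = √(GM / a³).
n = √(4.84e+19 / (7.409e+06)³) rad/s ≈ 0.345 rad/s.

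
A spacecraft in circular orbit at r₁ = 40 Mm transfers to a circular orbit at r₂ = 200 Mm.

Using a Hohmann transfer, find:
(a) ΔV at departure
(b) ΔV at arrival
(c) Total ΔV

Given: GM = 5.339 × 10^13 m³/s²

Convert to SI: r₁ = 40 Mm = 4e+07 m; r₂ = 200 Mm = 2e+08 m.
Transfer semi-major axis: a_t = (r₁ + r₂)/2 = (4e+07 + 2e+08)/2 = 1.2e+08 m.
Circular speeds: v₁ = √(GM/r₁) = 1155.31 m/s, v₂ = √(GM/r₂) = 516.672 m/s.
Transfer speeds (vis-viva v² = GM(2/r − 1/a_t)): v₁ᵗ = 1491.5 m/s, v₂ᵗ = 298.301 m/s.
(a) ΔV₁ = |v₁ᵗ − v₁| ≈ 336.2 m/s = 336.2 m/s.
(b) ΔV₂ = |v₂ − v₂ᵗ| ≈ 218.4 m/s = 218.4 m/s.
(c) ΔV_total = ΔV₁ + ΔV₂ ≈ 554.6 m/s = 554.6 m/s.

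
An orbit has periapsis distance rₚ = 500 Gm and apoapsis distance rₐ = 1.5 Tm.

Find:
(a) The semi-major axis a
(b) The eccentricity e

Convert to SI: rₚ = 500 Gm = 5e+11 m; rₐ = 1.5 Tm = 1.5e+12 m.
(a) a = (rₚ + rₐ) / 2 = (5e+11 + 1.5e+12) / 2 ≈ 1e+12 m = 1 Tm.
(b) e = (rₐ − rₚ) / (rₐ + rₚ) = (1.5e+12 − 5e+11) / (1.5e+12 + 5e+11) ≈ 0.5.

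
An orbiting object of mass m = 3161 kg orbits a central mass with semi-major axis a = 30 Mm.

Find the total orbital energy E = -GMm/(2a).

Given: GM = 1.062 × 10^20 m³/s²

Convert to SI: a = 30 Mm = 3e+07 m.
E = −GMm / (2a).
E = −1.062e+20 · 3161 / (2 · 3e+07) J ≈ -5.595e+15 J = -5.595 PJ.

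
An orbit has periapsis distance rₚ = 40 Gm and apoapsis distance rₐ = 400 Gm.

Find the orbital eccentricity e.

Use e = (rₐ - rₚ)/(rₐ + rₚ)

Convert to SI: rₚ = 40 Gm = 4e+10 m; rₐ = 400 Gm = 4e+11 m.
e = (rₐ − rₚ) / (rₐ + rₚ).
e = (4e+11 − 4e+10) / (4e+11 + 4e+10) = 3.6e+11 / 4.4e+11 ≈ 0.8182.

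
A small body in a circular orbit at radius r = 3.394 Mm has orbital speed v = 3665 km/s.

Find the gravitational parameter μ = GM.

Convert to SI: r = 3.394 Mm = 3.394e+06 m; v = 3665 km/s = 3.665e+06 m/s.
For a circular orbit v² = GM/r, so GM = v² · r.
GM = (3.665e+06)² · 3.394e+06 m³/s² ≈ 4.559e+19 m³/s² = 4.559 × 10^19 m³/s².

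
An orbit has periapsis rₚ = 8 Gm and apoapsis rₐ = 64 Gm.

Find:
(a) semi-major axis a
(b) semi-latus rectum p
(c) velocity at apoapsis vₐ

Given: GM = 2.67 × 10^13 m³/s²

Convert to SI: rₚ = 8 Gm = 8e+09 m; rₐ = 64 Gm = 6.4e+10 m.
(a) a = (rₚ + rₐ)/2 = (8e+09 + 6.4e+10)/2 ≈ 3.6e+10 m
(b) From a = (rₚ + rₐ)/2 = 3.6e+10 m and e = (rₐ − rₚ)/(rₐ + rₚ) = 0.777778, p = a(1 − e²) = 3.6e+10 · (1 − (0.777778)²) ≈ 1.422e+10 m
(c) With a = (rₚ + rₐ)/2 = 3.6e+10 m, vₐ = √(GM (2/rₐ − 1/a)) = √(2.67e+13 · (2/6.4e+10 − 1/3.6e+10)) m/s ≈ 9.629 m/s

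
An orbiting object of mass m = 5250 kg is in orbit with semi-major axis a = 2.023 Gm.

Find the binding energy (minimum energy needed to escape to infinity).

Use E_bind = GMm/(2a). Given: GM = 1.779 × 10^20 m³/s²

Convert to SI: a = 2.023 Gm = 2.023e+09 m.
Total orbital energy is E = −GMm/(2a); binding energy is E_bind = −E = GMm/(2a).
E_bind = 1.779e+20 · 5250 / (2 · 2.023e+09) J ≈ 2.308e+14 J = 230.8 TJ.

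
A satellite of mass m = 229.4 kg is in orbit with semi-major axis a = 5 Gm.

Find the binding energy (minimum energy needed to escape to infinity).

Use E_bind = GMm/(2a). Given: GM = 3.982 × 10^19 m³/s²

Convert to SI: a = 5 Gm = 5e+09 m.
Total orbital energy is E = −GMm/(2a); binding energy is E_bind = −E = GMm/(2a).
E_bind = 3.982e+19 · 229.4 / (2 · 5e+09) J ≈ 9.135e+11 J = 913.5 GJ.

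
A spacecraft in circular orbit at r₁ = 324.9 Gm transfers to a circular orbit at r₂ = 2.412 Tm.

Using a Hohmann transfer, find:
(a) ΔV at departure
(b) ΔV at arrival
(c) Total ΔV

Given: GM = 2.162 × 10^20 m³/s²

Convert to SI: r₁ = 324.9 Gm = 3.249e+11 m; r₂ = 2.412 Tm = 2.412e+12 m.
Transfer semi-major axis: a_t = (r₁ + r₂)/2 = (3.249e+11 + 2.412e+12)/2 = 1.36845e+12 m.
Circular speeds: v₁ = √(GM/r₁) = 25796 m/s, v₂ = √(GM/r₂) = 9467.58 m/s.
Transfer speeds (vis-viva v² = GM(2/r − 1/a_t)): v₁ᵗ = 34247.4 m/s, v₂ᵗ = 4613.17 m/s.
(a) ΔV₁ = |v₁ᵗ − v₁| ≈ 8451 m/s = 8.451 km/s.
(b) ΔV₂ = |v₂ − v₂ᵗ| ≈ 4854 m/s = 4.854 km/s.
(c) ΔV_total = ΔV₁ + ΔV₂ ≈ 1.331e+04 m/s = 13.31 km/s.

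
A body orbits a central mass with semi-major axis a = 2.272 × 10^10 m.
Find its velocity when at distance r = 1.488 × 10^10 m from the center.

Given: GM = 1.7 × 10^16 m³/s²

Vis-viva: v = √(GM · (2/r − 1/a)).
2/r − 1/a = 2/1.488e+10 − 1/2.272e+10 = 9.03945e-11 m⁻¹.
v = √(1.7e+16 · 9.03945e-11) m/s ≈ 1240 m/s = 1.24 km/s.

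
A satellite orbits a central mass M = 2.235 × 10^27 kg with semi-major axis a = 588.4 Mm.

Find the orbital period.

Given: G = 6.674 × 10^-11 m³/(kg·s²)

Convert to SI: a = 588.4 Mm = 5.884e+08 m.
GM = G · M = 6.674e-11 · 2.235e+27 = 1.49164e+17 m³/s².
Kepler's third law: T = 2π √(a³ / GM).
Substituting a = 5.884e+08 m and GM = 1.49164e+17 m³/s²:
T = 2π √((5.884e+08)³ / 1.49164e+17) s
T ≈ 2.322e+05 s = 2.687 days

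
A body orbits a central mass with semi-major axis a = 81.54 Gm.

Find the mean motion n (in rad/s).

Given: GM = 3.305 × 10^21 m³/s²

Convert to SI: a = 81.54 Gm = 8.154e+10 m.
n = √(GM / a³).
n = √(3.305e+21 / (8.154e+10)³) rad/s ≈ 2.469e-06 rad/s.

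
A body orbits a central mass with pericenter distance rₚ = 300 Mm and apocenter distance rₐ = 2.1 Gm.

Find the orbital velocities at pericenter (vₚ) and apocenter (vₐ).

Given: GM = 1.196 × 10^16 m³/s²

Convert to SI: rₚ = 300 Mm = 3e+08 m; rₐ = 2.1 Gm = 2.1e+09 m.
Use the vis-viva equation v² = GM(2/r − 1/a) with a = (rₚ + rₐ)/2 = (3e+08 + 2.1e+09)/2 = 1.2e+09 m.
vₚ = √(GM · (2/rₚ − 1/a)) = √(1.196e+16 · (2/3e+08 − 1/1.2e+09)) m/s ≈ 8353 m/s = 8.353 km/s.
vₐ = √(GM · (2/rₐ − 1/a)) = √(1.196e+16 · (2/2.1e+09 − 1/1.2e+09)) m/s ≈ 1193 m/s = 1.193 km/s.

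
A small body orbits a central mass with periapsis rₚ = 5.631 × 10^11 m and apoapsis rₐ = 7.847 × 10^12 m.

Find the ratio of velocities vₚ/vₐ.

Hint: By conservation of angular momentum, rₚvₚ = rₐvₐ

Conservation of angular momentum gives rₚvₚ = rₐvₐ, so vₚ/vₐ = rₐ/rₚ.
vₚ/vₐ = 7.847e+12 / 5.631e+11 ≈ 13.94.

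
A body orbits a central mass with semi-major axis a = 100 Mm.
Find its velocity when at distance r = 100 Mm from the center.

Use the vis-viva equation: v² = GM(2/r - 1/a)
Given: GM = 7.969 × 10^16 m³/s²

Convert to SI: a = 100 Mm = 1e+08 m; r = 100 Mm = 1e+08 m.
Vis-viva: v = √(GM · (2/r − 1/a)).
2/r − 1/a = 2/1e+08 − 1/1e+08 = 1e-08 m⁻¹.
v = √(7.969e+16 · 1e-08) m/s ≈ 2.823e+04 m/s = 28.23 km/s.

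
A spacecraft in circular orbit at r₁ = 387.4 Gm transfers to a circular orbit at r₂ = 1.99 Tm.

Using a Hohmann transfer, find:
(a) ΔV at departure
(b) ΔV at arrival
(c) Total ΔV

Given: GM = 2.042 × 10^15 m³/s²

Convert to SI: r₁ = 387.4 Gm = 3.874e+11 m; r₂ = 1.99 Tm = 1.99e+12 m.
Transfer semi-major axis: a_t = (r₁ + r₂)/2 = (3.874e+11 + 1.99e+12)/2 = 1.1887e+12 m.
Circular speeds: v₁ = √(GM/r₁) = 72.6019 m/s, v₂ = √(GM/r₂) = 32.0333 m/s.
Transfer speeds (vis-viva v² = GM(2/r − 1/a_t)): v₁ᵗ = 93.9374 m/s, v₂ᵗ = 18.2871 m/s.
(a) ΔV₁ = |v₁ᵗ − v₁| ≈ 21.34 m/s = 21.34 m/s.
(b) ΔV₂ = |v₂ − v₂ᵗ| ≈ 13.75 m/s = 13.75 m/s.
(c) ΔV_total = ΔV₁ + ΔV₂ ≈ 35.08 m/s = 35.08 m/s.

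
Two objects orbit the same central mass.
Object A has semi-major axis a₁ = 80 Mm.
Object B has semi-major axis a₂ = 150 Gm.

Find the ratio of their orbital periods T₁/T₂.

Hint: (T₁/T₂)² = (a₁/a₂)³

Convert to SI: a₁ = 80 Mm = 8e+07 m; a₂ = 150 Gm = 1.5e+11 m.
From Kepler's third law, (T₁/T₂)² = (a₁/a₂)³, so T₁/T₂ = (a₁/a₂)^(3/2).
a₁/a₂ = 8e+07 / 1.5e+11 = 0.000533333.
T₁/T₂ = (0.000533333)^(3/2) ≈ 1.232e-05.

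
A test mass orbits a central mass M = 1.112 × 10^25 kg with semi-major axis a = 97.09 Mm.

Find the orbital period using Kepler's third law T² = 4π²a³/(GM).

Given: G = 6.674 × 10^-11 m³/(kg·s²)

Convert to SI: a = 97.09 Mm = 9.709e+07 m.
GM = G · M = 6.674e-11 · 1.112e+25 = 7.42149e+14 m³/s².
Kepler's third law: T = 2π √(a³ / GM).
Substituting a = 9.709e+07 m and GM = 7.42149e+14 m³/s²:
T = 2π √((9.709e+07)³ / 7.42149e+14) s
T ≈ 2.206e+05 s = 2.554 days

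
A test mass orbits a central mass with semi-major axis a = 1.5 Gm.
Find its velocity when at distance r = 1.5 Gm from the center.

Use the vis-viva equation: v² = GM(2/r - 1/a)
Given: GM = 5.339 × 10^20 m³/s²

Convert to SI: a = 1.5 Gm = 1.5e+09 m; r = 1.5 Gm = 1.5e+09 m.
Vis-viva: v = √(GM · (2/r − 1/a)).
2/r − 1/a = 2/1.5e+09 − 1/1.5e+09 = 6.66667e-10 m⁻¹.
v = √(5.339e+20 · 6.66667e-10) m/s ≈ 5.966e+05 m/s = 596.6 km/s.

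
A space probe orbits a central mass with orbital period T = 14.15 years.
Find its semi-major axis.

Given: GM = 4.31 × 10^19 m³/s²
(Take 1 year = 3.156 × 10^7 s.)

Convert to SI: T = 14.15 years = 4.46574e+08 s.
Invert Kepler's third law: a = (GM · T² / (4π²))^(1/3).
Substituting T = 4.46574e+08 s and GM = 4.31e+19 m³/s²:
a = (4.31e+19 · (4.46574e+08)² / (4π²))^(1/3) m
a ≈ 6.016e+11 m = 6.016 × 10^11 m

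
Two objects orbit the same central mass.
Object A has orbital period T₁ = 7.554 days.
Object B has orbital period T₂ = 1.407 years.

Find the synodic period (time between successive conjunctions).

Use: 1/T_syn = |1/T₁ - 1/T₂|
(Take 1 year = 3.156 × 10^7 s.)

Convert to SI: T₁ = 7.554 days = 652666 s; T₂ = 1.407 years = 4.44049e+07 s.
T_syn = |T₁ · T₂ / (T₁ − T₂)|.
T_syn = |652666 · 4.44049e+07 / (652666 − 4.44049e+07)| s ≈ 6.624e+05 s = 7.667 days.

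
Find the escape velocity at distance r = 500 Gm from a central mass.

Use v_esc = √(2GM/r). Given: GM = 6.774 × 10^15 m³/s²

Convert to SI: r = 500 Gm = 5e+11 m.
Escape velocity comes from setting total energy to zero: ½v² − GM/r = 0 ⇒ v_esc = √(2GM / r).
v_esc = √(2 · 6.774e+15 / 5e+11) m/s ≈ 164.6 m/s = 164.6 m/s.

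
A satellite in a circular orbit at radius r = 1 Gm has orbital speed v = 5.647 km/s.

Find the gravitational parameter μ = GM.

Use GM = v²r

Convert to SI: r = 1 Gm = 1e+09 m; v = 5.647 km/s = 5647 m/s.
For a circular orbit v² = GM/r, so GM = v² · r.
GM = (5647)² · 1e+09 m³/s² ≈ 3.189e+16 m³/s² = 3.189 × 10^16 m³/s².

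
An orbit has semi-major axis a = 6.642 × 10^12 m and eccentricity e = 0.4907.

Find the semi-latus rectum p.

p = a (1 − e²).
p = 6.642e+12 · (1 − (0.4907)²) = 6.642e+12 · 0.759214 ≈ 5.043e+12 m = 5.043 × 10^12 m.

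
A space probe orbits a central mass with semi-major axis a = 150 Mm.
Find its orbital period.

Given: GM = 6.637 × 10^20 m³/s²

Convert to SI: a = 150 Mm = 1.5e+08 m.
Kepler's third law: T = 2π √(a³ / GM).
Substituting a = 1.5e+08 m and GM = 6.637e+20 m³/s²:
T = 2π √((1.5e+08)³ / 6.637e+20) s
T ≈ 448.1 s = 7.468 minutes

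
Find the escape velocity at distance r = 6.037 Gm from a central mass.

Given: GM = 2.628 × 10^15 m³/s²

Convert to SI: r = 6.037 Gm = 6.037e+09 m.
Escape velocity comes from setting total energy to zero: ½v² − GM/r = 0 ⇒ v_esc = √(2GM / r).
v_esc = √(2 · 2.628e+15 / 6.037e+09) m/s ≈ 933.1 m/s = 933.1 m/s.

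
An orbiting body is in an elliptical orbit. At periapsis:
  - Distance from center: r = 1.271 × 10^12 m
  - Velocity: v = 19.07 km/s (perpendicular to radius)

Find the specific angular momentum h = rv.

Convert to SI: v = 19.07 km/s = 19070 m/s.
With v perpendicular to r, h = r · v.
h = 1.271e+12 · 19070 m²/s ≈ 2.424e+16 m²/s.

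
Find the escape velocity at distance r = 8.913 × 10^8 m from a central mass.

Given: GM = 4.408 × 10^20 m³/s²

Escape velocity comes from setting total energy to zero: ½v² − GM/r = 0 ⇒ v_esc = √(2GM / r).
v_esc = √(2 · 4.408e+20 / 8.913e+08) m/s ≈ 9.945e+05 m/s = 994.5 km/s.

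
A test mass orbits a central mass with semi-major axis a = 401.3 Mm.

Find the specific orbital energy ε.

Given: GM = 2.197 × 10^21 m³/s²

Convert to SI: a = 401.3 Mm = 4.013e+08 m.
ε = −GM / (2a).
ε = −2.197e+21 / (2 · 4.013e+08) J/kg ≈ -2.737e+12 J/kg = -2737 GJ/kg.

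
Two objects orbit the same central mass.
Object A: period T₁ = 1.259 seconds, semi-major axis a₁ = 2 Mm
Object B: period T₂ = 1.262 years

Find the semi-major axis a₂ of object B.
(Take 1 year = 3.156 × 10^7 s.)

Convert to SI: a₁ = 2 Mm = 2e+06 m; T₂ = 1.262 years = 3.98287e+07 s.
Kepler's third law: (T₁/T₂)² = (a₁/a₂)³ ⇒ a₂ = a₁ · (T₂/T₁)^(2/3).
T₂/T₁ = 3.98287e+07 / 1.259 = 3.16352e+07.
a₂ = 2e+06 · (3.16352e+07)^(2/3) m ≈ 2.001e+11 m = 200.1 Gm.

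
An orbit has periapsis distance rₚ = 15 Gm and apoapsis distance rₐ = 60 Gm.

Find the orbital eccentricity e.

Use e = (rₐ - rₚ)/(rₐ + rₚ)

Convert to SI: rₚ = 15 Gm = 1.5e+10 m; rₐ = 60 Gm = 6e+10 m.
e = (rₐ − rₚ) / (rₐ + rₚ).
e = (6e+10 − 1.5e+10) / (6e+10 + 1.5e+10) = 4.5e+10 / 7.5e+10 ≈ 0.6.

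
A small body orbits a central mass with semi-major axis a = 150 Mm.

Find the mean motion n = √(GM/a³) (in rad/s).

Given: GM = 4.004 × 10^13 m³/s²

Convert to SI: a = 150 Mm = 1.5e+08 m.
n = √(GM / a³).
n = √(4.004e+13 / (1.5e+08)³) rad/s ≈ 3.444e-06 rad/s.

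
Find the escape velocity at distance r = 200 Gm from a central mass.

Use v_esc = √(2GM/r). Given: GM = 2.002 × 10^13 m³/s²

Convert to SI: r = 200 Gm = 2e+11 m.
Escape velocity comes from setting total energy to zero: ½v² − GM/r = 0 ⇒ v_esc = √(2GM / r).
v_esc = √(2 · 2.002e+13 / 2e+11) m/s ≈ 14.15 m/s = 14.15 m/s.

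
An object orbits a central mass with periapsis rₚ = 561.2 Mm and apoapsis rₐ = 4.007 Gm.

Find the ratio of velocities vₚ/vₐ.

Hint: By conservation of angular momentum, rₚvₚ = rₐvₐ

Convert to SI: rₚ = 561.2 Mm = 5.612e+08 m; rₐ = 4.007 Gm = 4.007e+09 m.
Conservation of angular momentum gives rₚvₚ = rₐvₐ, so vₚ/vₐ = rₐ/rₚ.
vₚ/vₐ = 4.007e+09 / 5.612e+08 ≈ 7.14.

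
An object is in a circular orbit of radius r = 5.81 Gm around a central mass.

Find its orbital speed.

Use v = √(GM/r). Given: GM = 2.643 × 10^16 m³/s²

Convert to SI: r = 5.81 Gm = 5.81e+09 m.
For a circular orbit, gravity supplies the centripetal force, so v = √(GM / r).
v = √(2.643e+16 / 5.81e+09) m/s ≈ 2133 m/s = 2.133 km/s.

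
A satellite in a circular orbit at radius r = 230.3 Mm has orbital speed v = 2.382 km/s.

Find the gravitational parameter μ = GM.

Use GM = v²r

Convert to SI: r = 230.3 Mm = 2.303e+08 m; v = 2.382 km/s = 2382 m/s.
For a circular orbit v² = GM/r, so GM = v² · r.
GM = (2382)² · 2.303e+08 m³/s² ≈ 1.307e+15 m³/s² = 1.307 × 10^15 m³/s².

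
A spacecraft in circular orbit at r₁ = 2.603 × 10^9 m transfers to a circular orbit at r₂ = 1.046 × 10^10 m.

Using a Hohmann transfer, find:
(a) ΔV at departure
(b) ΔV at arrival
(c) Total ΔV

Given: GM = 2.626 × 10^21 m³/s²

Transfer semi-major axis: a_t = (r₁ + r₂)/2 = (2.603e+09 + 1.046e+10)/2 = 6.5315e+09 m.
Circular speeds: v₁ = √(GM/r₁) = 1.00441e+06 m/s, v₂ = √(GM/r₂) = 501051 m/s.
Transfer speeds (vis-viva v² = GM(2/r − 1/a_t)): v₁ᵗ = 1.27107e+06 m/s, v₂ᵗ = 316309 m/s.
(a) ΔV₁ = |v₁ᵗ − v₁| ≈ 2.667e+05 m/s = 266.7 km/s.
(b) ΔV₂ = |v₂ − v₂ᵗ| ≈ 1.847e+05 m/s = 184.7 km/s.
(c) ΔV_total = ΔV₁ + ΔV₂ ≈ 4.514e+05 m/s = 451.4 km/s.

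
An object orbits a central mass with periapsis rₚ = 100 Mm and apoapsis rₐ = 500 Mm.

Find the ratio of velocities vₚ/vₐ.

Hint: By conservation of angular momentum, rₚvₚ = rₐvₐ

Convert to SI: rₚ = 100 Mm = 1e+08 m; rₐ = 500 Mm = 5e+08 m.
Conservation of angular momentum gives rₚvₚ = rₐvₐ, so vₚ/vₐ = rₐ/rₚ.
vₚ/vₐ = 5e+08 / 1e+08 ≈ 5.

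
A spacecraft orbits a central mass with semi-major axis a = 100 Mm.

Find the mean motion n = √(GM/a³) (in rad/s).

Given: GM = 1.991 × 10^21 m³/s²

Convert to SI: a = 100 Mm = 1e+08 m.
n = √(GM / a³).
n = √(1.991e+21 / (1e+08)³) rad/s ≈ 0.04462 rad/s.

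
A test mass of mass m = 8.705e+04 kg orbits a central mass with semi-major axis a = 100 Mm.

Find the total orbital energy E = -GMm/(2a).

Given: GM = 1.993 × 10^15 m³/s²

Convert to SI: a = 100 Mm = 1e+08 m.
E = −GMm / (2a).
E = −1.993e+15 · 8.705e+04 / (2 · 1e+08) J ≈ -8.675e+11 J = -867.5 GJ.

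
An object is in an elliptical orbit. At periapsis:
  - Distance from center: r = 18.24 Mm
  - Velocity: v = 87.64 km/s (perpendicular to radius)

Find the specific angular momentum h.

Convert to SI: r = 18.24 Mm = 1.824e+07 m; v = 87.64 km/s = 87640 m/s.
With v perpendicular to r, h = r · v.
h = 1.824e+07 · 87640 m²/s ≈ 1.599e+12 m²/s.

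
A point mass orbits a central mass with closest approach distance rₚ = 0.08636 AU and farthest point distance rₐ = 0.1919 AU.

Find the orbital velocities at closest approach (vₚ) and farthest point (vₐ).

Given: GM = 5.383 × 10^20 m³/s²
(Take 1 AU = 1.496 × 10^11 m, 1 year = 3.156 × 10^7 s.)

Convert to SI: rₚ = 0.08636 AU = 1.29195e+10 m; rₐ = 0.1919 AU = 2.87082e+10 m.
Use the vis-viva equation v² = GM(2/r − 1/a) with a = (rₚ + rₐ)/2 = (1.29195e+10 + 2.87082e+10)/2 = 2.08138e+10 m.
vₚ = √(GM · (2/rₚ − 1/a)) = √(5.383e+20 · (2/1.29195e+10 − 1/2.08138e+10)) m/s ≈ 2.397e+05 m/s = 50.57 AU/year.
vₐ = √(GM · (2/rₐ − 1/a)) = √(5.383e+20 · (2/2.87082e+10 − 1/2.08138e+10)) m/s ≈ 1.079e+05 m/s = 22.76 AU/year.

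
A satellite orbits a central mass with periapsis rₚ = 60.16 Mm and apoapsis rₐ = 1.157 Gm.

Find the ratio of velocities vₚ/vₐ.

Convert to SI: rₚ = 60.16 Mm = 6.016e+07 m; rₐ = 1.157 Gm = 1.157e+09 m.
Conservation of angular momentum gives rₚvₚ = rₐvₐ, so vₚ/vₐ = rₐ/rₚ.
vₚ/vₐ = 1.157e+09 / 6.016e+07 ≈ 19.23.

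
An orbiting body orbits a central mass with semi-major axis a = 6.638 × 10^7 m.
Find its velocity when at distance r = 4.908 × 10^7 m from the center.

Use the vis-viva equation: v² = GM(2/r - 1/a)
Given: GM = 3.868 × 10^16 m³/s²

Vis-viva: v = √(GM · (2/r − 1/a)).
2/r − 1/a = 2/4.908e+07 − 1/6.638e+07 = 2.5685e-08 m⁻¹.
v = √(3.868e+16 · 2.5685e-08) m/s ≈ 3.152e+04 m/s = 31.52 km/s.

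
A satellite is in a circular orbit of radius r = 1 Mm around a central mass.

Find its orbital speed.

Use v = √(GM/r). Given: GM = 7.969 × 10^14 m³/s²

Convert to SI: r = 1 Mm = 1e+06 m.
For a circular orbit, gravity supplies the centripetal force, so v = √(GM / r).
v = √(7.969e+14 / 1e+06) m/s ≈ 2.823e+04 m/s = 28.23 km/s.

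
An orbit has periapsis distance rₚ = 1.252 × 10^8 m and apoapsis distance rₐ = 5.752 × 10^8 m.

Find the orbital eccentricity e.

e = (rₐ − rₚ) / (rₐ + rₚ).
e = (5.752e+08 − 1.252e+08) / (5.752e+08 + 1.252e+08) = 4.5e+08 / 7.004e+08 ≈ 0.6425.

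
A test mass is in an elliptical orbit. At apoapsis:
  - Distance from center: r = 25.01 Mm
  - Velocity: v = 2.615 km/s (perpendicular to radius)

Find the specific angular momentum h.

Convert to SI: r = 25.01 Mm = 2.501e+07 m; v = 2.615 km/s = 2615 m/s.
With v perpendicular to r, h = r · v.
h = 2.501e+07 · 2615 m²/s ≈ 6.54e+10 m²/s.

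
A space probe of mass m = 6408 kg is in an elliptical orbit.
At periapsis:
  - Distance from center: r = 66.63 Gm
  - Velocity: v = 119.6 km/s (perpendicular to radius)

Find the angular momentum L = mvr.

Convert to SI: r = 66.63 Gm = 6.663e+10 m; v = 119.6 km/s = 119600 m/s.
Since v is perpendicular to r, L = m · v · r.
L = 6408 · 119600 · 6.663e+10 kg·m²/s ≈ 5.107e+19 kg·m²/s.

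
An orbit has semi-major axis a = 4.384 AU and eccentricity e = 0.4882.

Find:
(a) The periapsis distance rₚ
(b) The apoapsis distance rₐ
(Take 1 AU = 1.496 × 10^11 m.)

Convert to SI: a = 4.384 AU = 6.55846e+11 m.
(a) rₚ = a(1 − e) = 6.55846e+11 · (1 − 0.4882) = 6.55846e+11 · 0.5118 ≈ 3.357e+11 m = 2.244 AU.
(b) rₐ = a(1 + e) = 6.55846e+11 · (1 + 0.4882) = 6.55846e+11 · 1.4882 ≈ 9.76e+11 m = 6.524 AU.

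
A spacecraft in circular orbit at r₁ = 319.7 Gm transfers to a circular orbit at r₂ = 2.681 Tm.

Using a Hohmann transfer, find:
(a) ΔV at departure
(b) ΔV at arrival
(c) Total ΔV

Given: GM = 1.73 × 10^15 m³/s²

Convert to SI: r₁ = 319.7 Gm = 3.197e+11 m; r₂ = 2.681 Tm = 2.681e+12 m.
Transfer semi-major axis: a_t = (r₁ + r₂)/2 = (3.197e+11 + 2.681e+12)/2 = 1.50035e+12 m.
Circular speeds: v₁ = √(GM/r₁) = 73.5617 m/s, v₂ = √(GM/r₂) = 25.4024 m/s.
Transfer speeds (vis-viva v² = GM(2/r − 1/a_t)): v₁ᵗ = 98.334 m/s, v₂ᵗ = 11.726 m/s.
(a) ΔV₁ = |v₁ᵗ − v₁| ≈ 24.77 m/s = 24.77 m/s.
(b) ΔV₂ = |v₂ − v₂ᵗ| ≈ 13.68 m/s = 13.68 m/s.
(c) ΔV_total = ΔV₁ + ΔV₂ ≈ 38.45 m/s = 38.45 m/s.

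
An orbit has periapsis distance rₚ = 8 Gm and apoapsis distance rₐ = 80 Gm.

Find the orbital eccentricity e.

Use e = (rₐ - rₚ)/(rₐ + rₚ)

Convert to SI: rₚ = 8 Gm = 8e+09 m; rₐ = 80 Gm = 8e+10 m.
e = (rₐ − rₚ) / (rₐ + rₚ).
e = (8e+10 − 8e+09) / (8e+10 + 8e+09) = 7.2e+10 / 8.8e+10 ≈ 0.8182.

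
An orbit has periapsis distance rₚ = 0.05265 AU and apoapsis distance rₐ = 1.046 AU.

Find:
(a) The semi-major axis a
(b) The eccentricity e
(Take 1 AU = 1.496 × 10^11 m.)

Convert to SI: rₚ = 0.05265 AU = 7.87644e+09 m; rₐ = 1.046 AU = 1.56482e+11 m.
(a) a = (rₚ + rₐ) / 2 = (7.87644e+09 + 1.56482e+11) / 2 ≈ 8.218e+10 m = 0.5493 AU.
(b) e = (rₐ − rₚ) / (rₐ + rₚ) = (1.56482e+11 − 7.87644e+09) / (1.56482e+11 + 7.87644e+09) ≈ 0.9042.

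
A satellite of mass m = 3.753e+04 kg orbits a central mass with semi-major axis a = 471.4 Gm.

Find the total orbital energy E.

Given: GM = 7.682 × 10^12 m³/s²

Convert to SI: a = 471.4 Gm = 4.714e+11 m.
E = −GMm / (2a).
E = −7.682e+12 · 3.753e+04 / (2 · 4.714e+11) J ≈ -3.058e+05 J = -305.8 kJ.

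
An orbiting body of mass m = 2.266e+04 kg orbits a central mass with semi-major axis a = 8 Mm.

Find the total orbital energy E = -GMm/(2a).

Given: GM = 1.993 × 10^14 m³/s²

Convert to SI: a = 8 Mm = 8e+06 m.
E = −GMm / (2a).
E = −1.993e+14 · 2.266e+04 / (2 · 8e+06) J ≈ -2.823e+11 J = -282.3 GJ.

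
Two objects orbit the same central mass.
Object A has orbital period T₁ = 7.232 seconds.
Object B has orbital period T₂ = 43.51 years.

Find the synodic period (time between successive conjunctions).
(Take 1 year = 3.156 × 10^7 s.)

Convert to SI: T₂ = 43.51 years = 1.37318e+09 s.
T_syn = |T₁ · T₂ / (T₁ − T₂)|.
T_syn = |7.232 · 1.37318e+09 / (7.232 − 1.37318e+09)| s ≈ 7.232 s = 7.232 seconds.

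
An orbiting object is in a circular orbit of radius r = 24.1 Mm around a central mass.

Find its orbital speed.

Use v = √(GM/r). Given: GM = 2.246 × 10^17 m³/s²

Convert to SI: r = 24.1 Mm = 2.41e+07 m.
For a circular orbit, gravity supplies the centripetal force, so v = √(GM / r).
v = √(2.246e+17 / 2.41e+07) m/s ≈ 9.654e+04 m/s = 96.54 km/s.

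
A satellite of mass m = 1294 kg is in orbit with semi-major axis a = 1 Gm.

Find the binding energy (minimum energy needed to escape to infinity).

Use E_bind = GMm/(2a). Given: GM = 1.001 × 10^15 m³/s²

Convert to SI: a = 1 Gm = 1e+09 m.
Total orbital energy is E = −GMm/(2a); binding energy is E_bind = −E = GMm/(2a).
E_bind = 1.001e+15 · 1294 / (2 · 1e+09) J ≈ 6.476e+08 J = 647.6 MJ.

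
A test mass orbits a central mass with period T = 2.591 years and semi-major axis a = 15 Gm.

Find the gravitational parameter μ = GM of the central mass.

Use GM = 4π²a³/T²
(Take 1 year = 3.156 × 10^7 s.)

Convert to SI: T = 2.591 years = 8.1772e+07 s; a = 15 Gm = 1.5e+10 m.
GM = 4π² · a³ / T².
GM = 4π² · (1.5e+10)³ / (8.1772e+07)² m³/s² ≈ 1.993e+16 m³/s² = 1.993 × 10^16 m³/s².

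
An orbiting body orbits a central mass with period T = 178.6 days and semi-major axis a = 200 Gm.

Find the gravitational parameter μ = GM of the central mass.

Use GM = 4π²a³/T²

Convert to SI: T = 178.6 days = 1.5431e+07 s; a = 200 Gm = 2e+11 m.
GM = 4π² · a³ / T².
GM = 4π² · (2e+11)³ / (1.5431e+07)² m³/s² ≈ 1.326e+21 m³/s² = 1.326 × 10^21 m³/s².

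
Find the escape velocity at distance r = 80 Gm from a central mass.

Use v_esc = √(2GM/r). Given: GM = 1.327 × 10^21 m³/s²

Convert to SI: r = 80 Gm = 8e+10 m.
Escape velocity comes from setting total energy to zero: ½v² − GM/r = 0 ⇒ v_esc = √(2GM / r).
v_esc = √(2 · 1.327e+21 / 8e+10) m/s ≈ 1.821e+05 m/s = 182.1 km/s.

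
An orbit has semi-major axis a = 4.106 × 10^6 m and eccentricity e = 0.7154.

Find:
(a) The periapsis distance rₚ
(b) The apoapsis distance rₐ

(a) rₚ = a(1 − e) = 4.106e+06 · (1 − 0.7154) = 4.106e+06 · 0.2846 ≈ 1.169e+06 m = 1.169 × 10^6 m.
(b) rₐ = a(1 + e) = 4.106e+06 · (1 + 0.7154) = 4.106e+06 · 1.7154 ≈ 7.043e+06 m = 7.043 × 10^6 m.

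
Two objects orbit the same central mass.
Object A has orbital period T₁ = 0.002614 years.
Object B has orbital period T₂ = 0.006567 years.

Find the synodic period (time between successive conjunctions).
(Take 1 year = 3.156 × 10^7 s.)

Convert to SI: T₁ = 0.002614 years = 82497.8 s; T₂ = 0.006567 years = 207255 s.
T_syn = |T₁ · T₂ / (T₁ − T₂)|.
T_syn = |82497.8 · 207255 / (82497.8 − 207255)| s ≈ 1.371e+05 s = 0.004343 years.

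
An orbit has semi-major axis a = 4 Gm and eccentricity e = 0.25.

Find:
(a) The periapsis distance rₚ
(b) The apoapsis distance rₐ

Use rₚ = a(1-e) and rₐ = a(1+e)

Convert to SI: a = 4 Gm = 4e+09 m.
(a) rₚ = a(1 − e) = 4e+09 · (1 − 0.25) = 4e+09 · 0.75 ≈ 3e+09 m = 3 Gm.
(b) rₐ = a(1 + e) = 4e+09 · (1 + 0.25) = 4e+09 · 1.25 ≈ 5e+09 m = 5 Gm.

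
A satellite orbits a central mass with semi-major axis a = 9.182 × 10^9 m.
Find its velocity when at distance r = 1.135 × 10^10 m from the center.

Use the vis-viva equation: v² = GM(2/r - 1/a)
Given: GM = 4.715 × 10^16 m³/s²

Vis-viva: v = √(GM · (2/r − 1/a)).
2/r − 1/a = 2/1.135e+10 − 1/9.182e+09 = 6.73027e-11 m⁻¹.
v = √(4.715e+16 · 6.73027e-11) m/s ≈ 1781 m/s = 1.781 km/s.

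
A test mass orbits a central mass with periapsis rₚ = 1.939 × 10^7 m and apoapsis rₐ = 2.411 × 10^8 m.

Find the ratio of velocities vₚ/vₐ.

Conservation of angular momentum gives rₚvₚ = rₐvₐ, so vₚ/vₐ = rₐ/rₚ.
vₚ/vₐ = 2.411e+08 / 1.939e+07 ≈ 12.43.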